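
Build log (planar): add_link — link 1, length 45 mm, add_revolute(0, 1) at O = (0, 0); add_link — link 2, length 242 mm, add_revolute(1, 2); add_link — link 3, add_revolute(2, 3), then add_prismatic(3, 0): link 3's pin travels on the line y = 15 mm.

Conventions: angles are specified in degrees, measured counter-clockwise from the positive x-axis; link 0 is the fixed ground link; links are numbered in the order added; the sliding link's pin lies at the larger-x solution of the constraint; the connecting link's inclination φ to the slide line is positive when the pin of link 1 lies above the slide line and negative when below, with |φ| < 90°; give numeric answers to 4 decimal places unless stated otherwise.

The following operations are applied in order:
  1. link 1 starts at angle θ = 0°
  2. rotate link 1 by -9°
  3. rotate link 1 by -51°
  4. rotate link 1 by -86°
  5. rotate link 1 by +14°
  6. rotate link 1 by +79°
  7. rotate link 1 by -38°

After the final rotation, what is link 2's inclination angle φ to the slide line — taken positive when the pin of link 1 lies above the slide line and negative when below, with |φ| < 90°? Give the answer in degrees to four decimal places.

geometry: r = 45 mm, L = 242 mm, e = 15 mm; θ starts at 0°
rotate link 1 by -9°: θ ← 0° -9° = -9°
rotate link 1 by -51°: θ ← -9° -51° = -60°
rotate link 1 by -86°: θ ← -60° -86° = -146°
rotate link 1 by +14°: θ ← -146° +14° = -132°
rotate link 1 by +79°: θ ← -132° +79° = -53°
rotate link 1 by -38°: θ ← -53° -38° = -91°
h = r sin θ − e = -44.993146 − 15 = -59.993146
sin φ = h / L = -59.993146 / 242 = -0.24790556
φ = arcsin(-0.24790556) = -14.353609°

-14.3536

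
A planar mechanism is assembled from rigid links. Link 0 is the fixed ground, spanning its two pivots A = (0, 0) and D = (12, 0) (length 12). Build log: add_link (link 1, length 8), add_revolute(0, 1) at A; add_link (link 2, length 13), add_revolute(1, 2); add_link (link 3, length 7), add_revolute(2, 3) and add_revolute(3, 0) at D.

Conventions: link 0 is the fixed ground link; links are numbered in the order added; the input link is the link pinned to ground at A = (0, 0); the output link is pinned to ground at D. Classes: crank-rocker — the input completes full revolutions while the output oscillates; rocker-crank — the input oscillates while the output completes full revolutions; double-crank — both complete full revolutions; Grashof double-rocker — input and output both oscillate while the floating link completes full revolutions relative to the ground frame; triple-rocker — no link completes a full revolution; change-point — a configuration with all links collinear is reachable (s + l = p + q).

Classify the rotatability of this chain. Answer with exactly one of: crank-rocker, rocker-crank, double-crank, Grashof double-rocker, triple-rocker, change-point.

lengths: ground=12, input=8, coupler=13, output=7
sorted: s=7 (shortest), l=13 (longest), p+q=20
s + l = 20 vs p + q = 20
s + l = p + q → change-point (collinear configuration reachable)

change-point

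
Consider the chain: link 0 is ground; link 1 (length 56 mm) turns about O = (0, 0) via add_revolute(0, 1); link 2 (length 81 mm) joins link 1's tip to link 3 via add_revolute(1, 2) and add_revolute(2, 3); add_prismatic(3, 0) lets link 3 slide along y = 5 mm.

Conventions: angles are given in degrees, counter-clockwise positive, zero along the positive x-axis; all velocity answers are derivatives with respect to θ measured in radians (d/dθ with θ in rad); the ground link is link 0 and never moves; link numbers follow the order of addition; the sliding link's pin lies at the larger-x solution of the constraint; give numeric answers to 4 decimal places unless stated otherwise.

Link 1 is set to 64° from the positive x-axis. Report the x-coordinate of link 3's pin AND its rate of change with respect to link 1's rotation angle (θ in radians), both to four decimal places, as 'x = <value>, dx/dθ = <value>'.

geometry: r = 56 mm, L = 81 mm, e = 5 mm
crank pin P = (r cos θ, r sin θ) = (24.548784, 50.332467)
h = r sin θ − e = 50.332467 − 5 = 45.332467
x = r cos θ + √(L² − h²) = 24.548784 + 67.126504 = 91.675288
dx/dθ = −r sin θ − h·r cos θ/√(L² − h²) (θ in radians; h = 45.332467) = -66.910970

x = 91.6753, dx/dθ = -66.9110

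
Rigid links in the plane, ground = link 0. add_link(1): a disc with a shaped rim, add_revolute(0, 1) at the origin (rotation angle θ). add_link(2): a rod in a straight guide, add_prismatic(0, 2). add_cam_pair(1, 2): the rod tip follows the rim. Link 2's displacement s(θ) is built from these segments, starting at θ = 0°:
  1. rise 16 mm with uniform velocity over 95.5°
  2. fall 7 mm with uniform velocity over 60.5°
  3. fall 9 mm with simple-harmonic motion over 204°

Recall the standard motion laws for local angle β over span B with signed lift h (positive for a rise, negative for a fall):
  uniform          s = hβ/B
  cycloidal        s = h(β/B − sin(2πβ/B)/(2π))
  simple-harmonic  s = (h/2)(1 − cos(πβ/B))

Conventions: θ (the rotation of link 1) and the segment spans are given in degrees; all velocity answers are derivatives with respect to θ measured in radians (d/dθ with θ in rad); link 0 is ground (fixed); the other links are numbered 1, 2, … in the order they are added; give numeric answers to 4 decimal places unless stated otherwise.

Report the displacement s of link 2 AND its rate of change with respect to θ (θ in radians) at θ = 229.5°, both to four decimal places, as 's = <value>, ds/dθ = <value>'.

segment 1 (0° to 95.5°, uniform, h = 16) is passed completely: s = 0.0000 + (16) = 16.0000
segment 2 (95.5° to 156°, uniform, h = -7) is passed completely: s = 16.0000 + (-7) = 9.0000
θ = 229.5° falls in segment 3 (156° to 360°, simple-harmonic, h = -9): β = 229.5 − 156 = 73.5°, B = 204°; Δs = -9/2·(1 − cos(π·0.3603)) = -2.5878; s = 9.0000 − 2.5878 = 6.4122
velocity in seg [156°–360°] (simple-harmonic), θ in radians: β = 73.5° = 1.2828 rad, B = 204° = 3.5605 rad; ds/dθ = (πh/(2B)) sin(πβ/B) = (π·(-9)/(2·3.5605)) sin(π·0.3603) = -3.594256 mm/rad

s = 6.4122, ds/dθ = -3.5943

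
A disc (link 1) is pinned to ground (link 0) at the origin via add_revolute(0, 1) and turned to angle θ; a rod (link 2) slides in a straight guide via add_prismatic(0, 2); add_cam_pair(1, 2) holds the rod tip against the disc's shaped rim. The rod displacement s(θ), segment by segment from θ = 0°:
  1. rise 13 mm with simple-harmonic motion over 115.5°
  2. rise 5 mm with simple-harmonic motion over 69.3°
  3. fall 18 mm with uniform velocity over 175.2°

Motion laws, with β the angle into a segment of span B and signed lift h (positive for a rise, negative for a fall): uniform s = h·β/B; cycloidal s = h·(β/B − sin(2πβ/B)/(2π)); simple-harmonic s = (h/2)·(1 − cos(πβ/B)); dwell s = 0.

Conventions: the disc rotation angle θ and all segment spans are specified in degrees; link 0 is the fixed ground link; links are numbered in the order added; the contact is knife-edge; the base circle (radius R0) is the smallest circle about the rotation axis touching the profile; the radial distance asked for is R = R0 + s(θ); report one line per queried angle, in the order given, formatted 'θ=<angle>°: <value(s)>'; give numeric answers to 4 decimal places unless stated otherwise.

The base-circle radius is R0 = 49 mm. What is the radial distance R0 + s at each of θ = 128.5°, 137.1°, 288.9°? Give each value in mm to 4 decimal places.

segment 1 (0° to 115.5°, simple-harmonic, h = 13) is passed completely: s = 0.0000 + (13) = 13.0000
θ = 128.5° falls in segment 2 (115.5° to 184.8°, simple-harmonic, h = 5): β = 128.5 − 115.5 = 13°, B = 69.3°; Δs = 5/2·(1 − cos(π·0.1876)) = 0.4217; s = 13.0000 + 0.4217 = 13.4217
θ = 137.1° falls in segment 2 (115.5° to 184.8°, simple-harmonic, h = 5): β = 137.1 − 115.5 = 21.6°, B = 69.3°; Δs = 5/2·(1 − cos(π·0.3117)) = 1.1058; s = 13.0000 + 1.1058 = 14.1058
segment 2 (115.5° to 184.8°, simple-harmonic, h = 5) is passed completely: s = 13.0000 + (5) = 18.0000
θ = 288.9° falls in segment 3 (184.8° to 360°, uniform, h = -18): β = 288.9 − 184.8 = 104.1°, B = 175.2°; Δs = -18·104.1/175.2 = -10.6952; s = 18.0000 − 10.6952 = 7.3048
θ=128.5°: R = R0 + s = 49 + 13.4217 = 62.4217
θ=137.1°: R = R0 + s = 49 + 14.1058 = 63.1058
θ=288.9°: R = R0 + s = 49 + 7.3048 = 56.3048

θ=128.5°: 62.4217
θ=137.1°: 63.1058
θ=288.9°: 56.3048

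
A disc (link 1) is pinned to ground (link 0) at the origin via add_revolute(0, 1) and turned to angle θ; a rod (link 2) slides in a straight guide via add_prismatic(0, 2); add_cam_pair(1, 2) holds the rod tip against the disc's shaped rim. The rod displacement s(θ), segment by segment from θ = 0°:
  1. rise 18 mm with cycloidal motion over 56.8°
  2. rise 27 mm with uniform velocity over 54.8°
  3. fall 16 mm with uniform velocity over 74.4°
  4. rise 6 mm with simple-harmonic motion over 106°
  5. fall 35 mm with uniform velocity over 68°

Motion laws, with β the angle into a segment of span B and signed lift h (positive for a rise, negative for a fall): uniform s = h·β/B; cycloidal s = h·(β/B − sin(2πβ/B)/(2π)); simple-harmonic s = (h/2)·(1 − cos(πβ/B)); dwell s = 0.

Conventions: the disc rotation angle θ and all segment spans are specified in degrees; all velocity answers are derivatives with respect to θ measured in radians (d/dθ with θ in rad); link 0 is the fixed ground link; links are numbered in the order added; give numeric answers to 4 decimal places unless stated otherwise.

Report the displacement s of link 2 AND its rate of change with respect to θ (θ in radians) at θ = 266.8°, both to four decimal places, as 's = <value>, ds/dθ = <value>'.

segment 1 (0° to 56.8°, cycloidal, h = 18) is passed completely: s = 0.0000 + (18) = 18.0000
segment 2 (56.8° to 111.6°, uniform, h = 27) is passed completely: s = 18.0000 + (27) = 45.0000
segment 3 (111.6° to 186°, uniform, h = -16) is passed completely: s = 45.0000 + (-16) = 29.0000
θ = 266.8° falls in segment 4 (186° to 292°, simple-harmonic, h = 6): β = 266.8 − 186 = 80.8°, B = 106°; Δs = 6/2·(1 − cos(π·0.7623)) = 5.2015; s = 29.0000 + 5.2015 = 34.2015
velocity in seg [186°–292°] (simple-harmonic), θ in radians: β = 80.8° = 1.4102 rad, B = 106° = 1.8500 rad; ds/dθ = (πh/(2B)) sin(πβ/B) = (π·6/(2·1.8500)) sin(π·0.7623) = 3.460812 mm/rad

s = 34.2015, ds/dθ = 3.4608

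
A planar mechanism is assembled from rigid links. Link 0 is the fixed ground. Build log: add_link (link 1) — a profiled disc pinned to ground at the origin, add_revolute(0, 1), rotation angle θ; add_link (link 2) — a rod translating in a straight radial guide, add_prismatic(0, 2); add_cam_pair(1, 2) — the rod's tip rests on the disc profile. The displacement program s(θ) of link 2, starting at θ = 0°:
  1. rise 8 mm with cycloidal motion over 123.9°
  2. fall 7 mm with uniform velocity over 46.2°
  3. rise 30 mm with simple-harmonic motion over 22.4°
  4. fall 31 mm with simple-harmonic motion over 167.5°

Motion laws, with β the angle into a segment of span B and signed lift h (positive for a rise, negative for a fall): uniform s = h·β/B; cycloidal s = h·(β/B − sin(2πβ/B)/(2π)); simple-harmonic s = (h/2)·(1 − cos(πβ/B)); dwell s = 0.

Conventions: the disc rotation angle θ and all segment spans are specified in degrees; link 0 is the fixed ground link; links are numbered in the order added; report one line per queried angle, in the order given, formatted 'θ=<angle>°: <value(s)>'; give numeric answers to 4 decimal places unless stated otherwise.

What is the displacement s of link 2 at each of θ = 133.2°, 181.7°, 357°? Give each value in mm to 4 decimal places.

seg 1 [0°–123.9°] cycloidal, h=8: full span → s += 8 → s = 8.0000
seg 2 [123.9°–170.1°] uniform, h=-7: θ=133.2° here. β=9.3, B=46.2. -7·9.3/46.2 = -1.4091 → s = 6.5909
seg 2 [123.9°–170.1°] uniform, h=-7: full span → s += -7 → s = 1.0000
seg 3 [170.1°–192.5°] simple-harmonic, h=30: θ=181.7° here. β=11.6, B=22.4. 30/2·(1 − cos(π·0.5179)) = 15.8411 → s = 16.8411
seg 3 [170.1°–192.5°] simple-harmonic, h=30: full span → s += 30 → s = 31.0000
seg 4 [192.5°–360°] simple-harmonic, h=-31: θ=357° here. β=164.5, B=167.5. -31/2·(1 − cos(π·0.9821)) = -30.9755 → s = 0.0245

θ=133.2°: 6.5909
θ=181.7°: 16.8411
θ=357°: 0.0245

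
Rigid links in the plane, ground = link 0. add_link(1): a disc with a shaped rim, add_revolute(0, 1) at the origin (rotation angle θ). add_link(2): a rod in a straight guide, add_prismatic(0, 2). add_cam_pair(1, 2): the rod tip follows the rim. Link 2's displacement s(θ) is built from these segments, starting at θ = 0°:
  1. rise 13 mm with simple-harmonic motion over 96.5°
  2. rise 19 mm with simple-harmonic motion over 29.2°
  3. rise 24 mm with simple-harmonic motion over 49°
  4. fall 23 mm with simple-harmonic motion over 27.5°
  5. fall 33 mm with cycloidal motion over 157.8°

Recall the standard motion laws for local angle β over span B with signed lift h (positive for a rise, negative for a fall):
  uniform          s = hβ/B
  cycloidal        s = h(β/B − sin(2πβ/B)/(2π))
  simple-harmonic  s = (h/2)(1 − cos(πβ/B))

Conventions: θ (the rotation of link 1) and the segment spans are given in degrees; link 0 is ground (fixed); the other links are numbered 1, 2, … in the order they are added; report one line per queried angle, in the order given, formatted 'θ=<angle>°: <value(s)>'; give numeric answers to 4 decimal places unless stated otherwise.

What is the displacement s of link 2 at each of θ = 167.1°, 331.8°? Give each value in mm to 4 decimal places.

segment 1 (0° to 96.5°, simple-harmonic, h = 13) is passed completely: s = 0.0000 + (13) = 13.0000
segment 2 (96.5° to 125.7°, simple-harmonic, h = 19) is passed completely: s = 13.0000 + (19) = 32.0000
θ = 167.1° falls in segment 3 (125.7° to 174.7°, simple-harmonic, h = 24): β = 167.1 − 125.7 = 41.4°, B = 49°; Δs = 24/2·(1 − cos(π·0.8449)) = 22.6034; s = 32.0000 + 22.6034 = 54.6034
segment 3 (125.7° to 174.7°, simple-harmonic, h = 24) is passed completely: s = 32.0000 + (24) = 56.0000
segment 4 (174.7° to 202.2°, simple-harmonic, h = -23) is passed completely: s = 56.0000 + (-23) = 33.0000
θ = 331.8° falls in segment 5 (202.2° to 360°, cycloidal, h = -33): β = 331.8 − 202.2 = 129.6°, B = 157.8°; Δs = -33·(0.8213 − sin(2π·0.8213)/(2π)) = -31.8366; s = 33.0000 − 31.8366 = 1.1634

θ=167.1°: 54.6034
θ=331.8°: 1.1634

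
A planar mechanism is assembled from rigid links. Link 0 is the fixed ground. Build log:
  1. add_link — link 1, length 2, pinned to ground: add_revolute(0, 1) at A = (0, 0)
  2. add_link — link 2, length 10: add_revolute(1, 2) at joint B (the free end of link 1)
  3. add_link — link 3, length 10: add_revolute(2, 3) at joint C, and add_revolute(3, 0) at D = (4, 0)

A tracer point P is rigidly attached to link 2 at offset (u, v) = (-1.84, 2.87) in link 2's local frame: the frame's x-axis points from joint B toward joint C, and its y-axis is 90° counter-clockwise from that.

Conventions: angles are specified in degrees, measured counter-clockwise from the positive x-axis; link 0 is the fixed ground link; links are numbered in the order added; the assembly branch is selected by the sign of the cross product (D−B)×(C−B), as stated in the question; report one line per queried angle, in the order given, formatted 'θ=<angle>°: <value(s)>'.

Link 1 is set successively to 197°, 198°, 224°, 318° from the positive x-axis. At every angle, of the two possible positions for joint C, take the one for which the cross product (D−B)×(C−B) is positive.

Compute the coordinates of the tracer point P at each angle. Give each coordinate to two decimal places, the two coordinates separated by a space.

A=(0,0), D=(4.00,0)
θ=197°: B = A + 2.00·(cos197°, sin197°) = (-1.9126, -0.5847)
θ=197°: |BD| = 5.9415
θ=197°: circle(B,10.00) ∩ circle(D,10.00): a=2.9707, h=9.5485
θ=197°:   candidates: C₊=(0.1040,9.2098) cross=56.732; C₋=(1.9834,-9.7946) cross=-56.732
θ=197°:   branch + wants cross > 0 → take C=(0.1040,9.2098) (cross=56.732)
θ=197°: ex = (C−B)/|BC| = (0.2017,0.9795); ey = (-0.9795,0.2017)
θ=197°: P = B + -1.84·ex + 2.87·ey = (-5.0947,-1.8082)
θ=198°: B = A + 2.00·(cos198°, sin198°) = (-1.9021, -0.6180)
θ=198°: |BD| = 5.9344
θ=198°: circle(B,10.00) ∩ circle(D,10.00): a=2.9672, h=9.5496
θ=198°:   candidates: C₊=(0.0544,9.1887) cross=56.671; C₋=(2.0435,-9.8067) cross=-56.671
θ=198°:   branch + wants cross > 0 → take C=(0.0544,9.1887) (cross=56.671)
θ=198°: ex = (C−B)/|BC| = (0.1957,0.9807); ey = (-0.9807,0.1957)
θ=198°: P = B + -1.84·ex + 2.87·ey = (-5.0766,-1.8610)
θ=224°: B = A + 2.00·(cos224°, sin224°) = (-1.4387, -1.3893)
θ=224°: |BD| = 5.6133
θ=224°: circle(B,10.00) ∩ circle(D,10.00): a=2.8067, h=9.5981
θ=224°:   candidates: C₊=(-1.0949,8.6048) cross=53.877; C₋=(3.6562,-9.9941) cross=-53.877
θ=224°:   branch + wants cross > 0 → take C=(-1.0949,8.6048) (cross=53.877)
θ=224°: ex = (C−B)/|BC| = (0.0344,0.9994); ey = (-0.9994,0.0344)
θ=224°: P = B + -1.84·ex + 2.87·ey = (-4.3702,-3.1296)
θ=318°: B = A + 2.00·(cos318°, sin318°) = (1.4863, -1.3383)
θ=318°: |BD| = 2.8478
θ=318°: circle(B,10.00) ∩ circle(D,10.00): a=1.4239, h=9.8981
θ=318°:   candidates: C₊=(-1.9083,8.0679) cross=28.187; C₋=(7.3946,-9.4062) cross=-28.187
θ=318°:   branch + wants cross > 0 → take C=(-1.9083,8.0679) (cross=28.187)
θ=318°: ex = (C−B)/|BC| = (-0.3395,0.9406); ey = (-0.9406,-0.3395)
θ=318°: P = B + -1.84·ex + 2.87·ey = (-0.5887,-4.0433)

θ=197°: -5.09 -1.81
θ=198°: -5.08 -1.86
θ=224°: -4.37 -3.13
θ=318°: -0.59 -4.04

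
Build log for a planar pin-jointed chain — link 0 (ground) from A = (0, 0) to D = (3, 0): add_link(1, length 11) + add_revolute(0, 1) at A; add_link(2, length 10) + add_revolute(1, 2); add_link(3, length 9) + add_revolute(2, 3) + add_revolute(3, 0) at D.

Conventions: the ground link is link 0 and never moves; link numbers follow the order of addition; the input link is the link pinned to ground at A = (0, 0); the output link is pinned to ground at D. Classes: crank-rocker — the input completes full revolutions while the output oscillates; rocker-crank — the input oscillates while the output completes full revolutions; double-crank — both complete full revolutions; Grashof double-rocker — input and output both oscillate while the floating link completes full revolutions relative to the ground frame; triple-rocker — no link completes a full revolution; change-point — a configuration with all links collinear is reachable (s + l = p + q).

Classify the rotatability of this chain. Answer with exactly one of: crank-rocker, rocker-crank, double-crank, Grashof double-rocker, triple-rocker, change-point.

lengths: ground=3, input=11, coupler=10, output=9
sorted: s=3 (shortest), l=11 (longest), p+q=19
s + l = 14 vs p + q = 19
s + l < p + q (Grashof) with shortest = ground link → double-crank

double-crank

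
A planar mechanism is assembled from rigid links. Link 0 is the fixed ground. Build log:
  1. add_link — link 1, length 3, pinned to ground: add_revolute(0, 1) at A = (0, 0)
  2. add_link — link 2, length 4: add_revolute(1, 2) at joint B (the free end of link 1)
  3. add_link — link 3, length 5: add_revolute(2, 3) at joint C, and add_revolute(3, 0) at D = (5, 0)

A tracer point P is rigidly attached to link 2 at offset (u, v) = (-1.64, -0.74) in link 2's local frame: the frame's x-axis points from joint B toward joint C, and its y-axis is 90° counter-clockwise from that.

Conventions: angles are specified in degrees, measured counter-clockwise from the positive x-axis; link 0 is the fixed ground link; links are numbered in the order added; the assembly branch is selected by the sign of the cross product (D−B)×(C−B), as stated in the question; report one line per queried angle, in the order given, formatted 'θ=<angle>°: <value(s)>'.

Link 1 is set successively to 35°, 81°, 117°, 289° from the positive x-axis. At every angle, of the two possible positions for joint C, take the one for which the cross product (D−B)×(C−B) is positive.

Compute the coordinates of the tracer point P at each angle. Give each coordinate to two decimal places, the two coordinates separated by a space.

A=(0,0), D=(5.00,0)
θ=35°: B = A + 3.00·(cos35°, sin35°) = (2.4575, 1.7207)
θ=35°: |BD| = 3.0701
θ=35°: circle(B,4.00) ∩ circle(D,5.00): a=0.0693, h=3.9994
θ=35°:   candidates: C₊=(4.7564,4.9941) cross=12.279; C₋=(0.2732,-1.6303) cross=-12.279
θ=35°:   branch + wants cross > 0 → take C=(4.7564,4.9941) (cross=12.279)
θ=35°: ex = (C−B)/|BC| = (0.5747,0.8183); ey = (-0.8183,0.5747)
θ=35°: P = B + -1.64·ex + -0.74·ey = (2.1204,-0.0466)
θ=81°: B = A + 3.00·(cos81°, sin81°) = (0.4693, 2.9631)
θ=81°: |BD| = 5.4136
θ=81°: circle(B,4.00) ∩ circle(D,5.00): a=1.8756, h=3.5330
θ=81°:   candidates: C₊=(3.9727,4.8933) cross=19.126; C₋=(0.1052,-1.0203) cross=-19.126
θ=81°:   branch + wants cross > 0 → take C=(3.9727,4.8933) (cross=19.126)
θ=81°: ex = (C−B)/|BC| = (0.8759,0.4826); ey = (-0.4826,0.8759)
θ=81°: P = B + -1.64·ex + -0.74·ey = (-0.6100,1.5235)
θ=117°: B = A + 3.00·(cos117°, sin117°) = (-1.3620, 2.6730)
θ=117°: |BD| = 6.9007
θ=117°: circle(B,4.00) ∩ circle(D,5.00): a=2.7982, h=2.8583
θ=117°:   candidates: C₊=(2.3250,4.2243) cross=19.724; C₋=(0.1106,-1.0460) cross=-19.724
θ=117°:   branch + wants cross > 0 → take C=(2.3250,4.2243) (cross=19.724)
θ=117°: ex = (C−B)/|BC| = (0.9217,0.3878); ey = (-0.3878,0.9217)
θ=117°: P = B + -1.64·ex + -0.74·ey = (-2.5866,1.3549)
θ=289°: B = A + 3.00·(cos289°, sin289°) = (0.9767, -2.8366)
θ=289°: |BD| = 4.9227
θ=289°: circle(B,4.00) ∩ circle(D,5.00): a=1.5472, h=3.6886
θ=289°:   candidates: C₊=(0.1158,1.0697) cross=18.158; C₋=(4.3667,-4.9597) cross=-18.158
θ=289°:   branch + wants cross > 0 → take C=(0.1158,1.0697) (cross=18.158)
θ=289°: ex = (C−B)/|BC| = (-0.2152,0.9766); ey = (-0.9766,-0.2152)
θ=289°: P = B + -1.64·ex + -0.74·ey = (2.0523,-4.2788)

θ=35°: 2.12 -0.05
θ=81°: -0.61 1.52
θ=117°: -2.59 1.35
θ=289°: 2.05 -4.28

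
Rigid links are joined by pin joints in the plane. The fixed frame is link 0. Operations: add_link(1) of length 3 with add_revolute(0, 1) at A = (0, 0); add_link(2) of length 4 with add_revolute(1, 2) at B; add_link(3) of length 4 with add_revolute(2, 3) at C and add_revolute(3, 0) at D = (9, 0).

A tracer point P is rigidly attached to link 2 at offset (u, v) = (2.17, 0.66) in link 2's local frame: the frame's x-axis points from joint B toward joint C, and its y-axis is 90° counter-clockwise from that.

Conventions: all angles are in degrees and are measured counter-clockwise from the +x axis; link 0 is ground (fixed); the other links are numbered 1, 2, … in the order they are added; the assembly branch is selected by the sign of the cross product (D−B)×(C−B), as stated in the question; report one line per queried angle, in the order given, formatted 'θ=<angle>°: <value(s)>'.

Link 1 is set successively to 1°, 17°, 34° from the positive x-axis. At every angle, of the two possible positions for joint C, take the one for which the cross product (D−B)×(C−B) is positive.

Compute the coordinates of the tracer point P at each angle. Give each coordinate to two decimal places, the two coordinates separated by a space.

A=(0,0), D=(9.00,0)
θ=1°: B = A + 3.00·(cos1°, sin1°) = (2.9995, 0.0524)
θ=1°: |BD| = 6.0007
θ=1°: circle(B,4.00) ∩ circle(D,4.00): a=3.0003, h=2.6454
θ=1°:   candidates: C₊=(6.0229,2.6714) cross=15.874; C₋=(5.9767,-2.6191) cross=-15.874
θ=1°:   branch + wants cross > 0 → take C=(6.0229,2.6714) (cross=15.874)
θ=1°: ex = (C−B)/|BC| = (0.7558,0.6548); ey = (-0.6548,0.7558)
θ=1°: P = B + 2.17·ex + 0.66·ey = (4.2075,1.9721)
θ=17°: B = A + 3.00·(cos17°, sin17°) = (2.8689, 0.8771)
θ=17°: |BD| = 6.1935
θ=17°: circle(B,4.00) ∩ circle(D,4.00): a=3.0968, h=2.5318
θ=17°:   candidates: C₊=(6.2930,2.9449) cross=15.681; C₋=(5.5759,-2.0677) cross=-15.681
θ=17°:   branch + wants cross > 0 → take C=(6.2930,2.9449) (cross=15.681)
θ=17°: ex = (C−B)/|BC| = (0.8560,0.5169); ey = (-0.5169,0.8560)
θ=17°: P = B + 2.17·ex + 0.66·ey = (4.3853,2.5638)
θ=34°: B = A + 3.00·(cos34°, sin34°) = (2.4871, 1.6776)
θ=34°: |BD| = 6.7255
θ=34°: circle(B,4.00) ∩ circle(D,4.00): a=3.3627, h=2.1661
θ=34°:   candidates: C₊=(6.2839,2.9364) cross=14.568; C₋=(5.2033,-1.2588) cross=-14.568
θ=34°:   branch + wants cross > 0 → take C=(6.2839,2.9364) (cross=14.568)
θ=34°: ex = (C−B)/|BC| = (0.9492,0.3147); ey = (-0.3147,0.9492)
θ=34°: P = B + 2.17·ex + 0.66·ey = (4.3391,2.9870)

θ=1°: 4.21 1.97
θ=17°: 4.39 2.56
θ=34°: 4.34 2.99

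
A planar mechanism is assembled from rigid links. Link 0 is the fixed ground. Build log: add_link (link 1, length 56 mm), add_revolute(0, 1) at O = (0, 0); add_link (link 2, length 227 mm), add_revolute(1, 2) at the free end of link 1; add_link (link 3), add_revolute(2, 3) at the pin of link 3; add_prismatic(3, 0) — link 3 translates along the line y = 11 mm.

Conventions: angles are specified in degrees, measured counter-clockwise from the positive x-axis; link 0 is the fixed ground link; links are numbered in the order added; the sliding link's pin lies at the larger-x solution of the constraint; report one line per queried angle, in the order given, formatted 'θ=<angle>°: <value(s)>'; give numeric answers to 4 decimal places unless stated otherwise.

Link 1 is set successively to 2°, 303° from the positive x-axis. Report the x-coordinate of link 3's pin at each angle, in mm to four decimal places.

geometry: r = 56 mm, L = 227 mm, e = 11 mm
θ=2°: crank pin P = (r cos θ, r sin θ) = (55.965886, 1.954372)
θ=2°: h = r sin θ − e = 1.954372 − 11 = -9.045628
θ=2°: x = r cos θ + √(L² − h²) = 55.965886 + 226.819701 = 282.785587
θ=303°: crank pin P = (r cos θ, r sin θ) = (30.499786, -46.965552)
θ=303°: h = r sin θ − e = -46.965552 − 11 = -57.965552
θ=303°: x = r cos θ + √(L² − h²) = 30.499786 + 219.474360 = 249.974146

θ=2°: 282.7856
θ=303°: 249.9741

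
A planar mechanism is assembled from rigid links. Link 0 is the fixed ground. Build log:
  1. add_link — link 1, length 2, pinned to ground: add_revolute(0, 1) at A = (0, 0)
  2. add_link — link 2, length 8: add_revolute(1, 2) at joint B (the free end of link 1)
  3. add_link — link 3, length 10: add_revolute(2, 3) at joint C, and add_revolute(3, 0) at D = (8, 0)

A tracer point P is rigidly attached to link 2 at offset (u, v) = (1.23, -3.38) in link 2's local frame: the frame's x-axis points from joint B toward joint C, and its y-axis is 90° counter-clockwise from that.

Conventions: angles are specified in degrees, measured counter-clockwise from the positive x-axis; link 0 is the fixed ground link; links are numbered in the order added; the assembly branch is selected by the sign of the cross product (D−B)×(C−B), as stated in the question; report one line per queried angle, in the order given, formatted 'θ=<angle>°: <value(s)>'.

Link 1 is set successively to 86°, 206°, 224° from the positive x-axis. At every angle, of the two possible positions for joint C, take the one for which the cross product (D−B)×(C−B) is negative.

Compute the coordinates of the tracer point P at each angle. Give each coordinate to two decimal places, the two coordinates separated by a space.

A=(0,0), D=(8.00,0)
θ=86°: B = A + 2.00·(cos86°, sin86°) = (0.1395, 1.9951)
θ=86°: |BD| = 8.1097
θ=86°: circle(B,8.00) ∩ circle(D,10.00): a=1.8353, h=7.7866
θ=86°:   candidates: C₊=(3.8341,9.0909) cross=63.148; C₋=(0.0028,-6.0037) cross=-63.148
θ=86°:   branch - wants cross < 0 → take C=(0.0028,-6.0037) (cross=-63.148)
θ=86°: ex = (C−B)/|BC| = (-0.0171,-0.9999); ey = (0.9999,-0.0171)
θ=86°: P = B + 1.23·ex + -3.38·ey = (-3.2610,0.8231)
θ=206°: B = A + 2.00·(cos206°, sin206°) = (-1.7976, -0.8767)
θ=206°: |BD| = 9.8367
θ=206°: circle(B,8.00) ∩ circle(D,10.00): a=3.0885, h=7.3798
θ=206°:   candidates: C₊=(0.6209,6.7489) cross=72.593; C₋=(1.9364,-7.9519) cross=-72.593
θ=206°:   branch - wants cross < 0 → take C=(1.9364,-7.9519) (cross=-72.593)
θ=206°: ex = (C−B)/|BC| = (0.4667,-0.8844); ey = (0.8844,0.4667)
θ=206°: P = B + 1.23·ex + -3.38·ey = (-4.2127,-3.5421)
θ=224°: B = A + 2.00·(cos224°, sin224°) = (-1.4387, -1.3893)
θ=224°: |BD| = 9.5404
θ=224°: circle(B,8.00) ∩ circle(D,10.00): a=2.8835, h=7.4623
θ=224°:   candidates: C₊=(0.3274,6.4133) cross=71.193; C₋=(2.5007,-8.3521) cross=-71.193
θ=224°:   branch - wants cross < 0 → take C=(2.5007,-8.3521) (cross=-71.193)
θ=224°: ex = (C−B)/|BC| = (0.4924,-0.8704); ey = (0.8704,0.4924)
θ=224°: P = B + 1.23·ex + -3.38·ey = (-3.7748,-4.1243)

θ=86°: -3.26 0.82
θ=206°: -4.21 -3.54
θ=224°: -3.77 -4.12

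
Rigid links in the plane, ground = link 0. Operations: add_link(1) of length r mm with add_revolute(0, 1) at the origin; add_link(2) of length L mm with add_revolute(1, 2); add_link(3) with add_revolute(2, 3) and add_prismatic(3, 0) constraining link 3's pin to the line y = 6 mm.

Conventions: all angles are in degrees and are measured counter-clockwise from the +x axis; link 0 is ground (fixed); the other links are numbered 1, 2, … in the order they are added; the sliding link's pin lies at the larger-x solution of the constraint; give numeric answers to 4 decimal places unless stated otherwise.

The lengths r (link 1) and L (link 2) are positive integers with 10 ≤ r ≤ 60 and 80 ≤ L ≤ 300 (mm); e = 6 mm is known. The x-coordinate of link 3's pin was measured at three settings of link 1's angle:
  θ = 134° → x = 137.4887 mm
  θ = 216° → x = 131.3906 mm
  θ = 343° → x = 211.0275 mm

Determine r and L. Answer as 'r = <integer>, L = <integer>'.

constraint per measurement: (x − r cos θ)² + (r sin θ − e)² = L²
subtracting the θ₁ and θ₂ equations cancels the r² and L² terms:
r = (x₁² − x₂²) / (2[(x₁cos θ₁ + e sin θ₁) − (x₂cos θ₂ + e sin θ₂)]) = 44.0003 → r = 44
L² = (x₁ − r cos θ₁)² + (r sin θ₁ − e)² = 28900.0067 → L = 170.0000 → L = 170
check at θ₃=343°: x = 211.0275 (printed 211.0275) ✓

r = 44, L = 170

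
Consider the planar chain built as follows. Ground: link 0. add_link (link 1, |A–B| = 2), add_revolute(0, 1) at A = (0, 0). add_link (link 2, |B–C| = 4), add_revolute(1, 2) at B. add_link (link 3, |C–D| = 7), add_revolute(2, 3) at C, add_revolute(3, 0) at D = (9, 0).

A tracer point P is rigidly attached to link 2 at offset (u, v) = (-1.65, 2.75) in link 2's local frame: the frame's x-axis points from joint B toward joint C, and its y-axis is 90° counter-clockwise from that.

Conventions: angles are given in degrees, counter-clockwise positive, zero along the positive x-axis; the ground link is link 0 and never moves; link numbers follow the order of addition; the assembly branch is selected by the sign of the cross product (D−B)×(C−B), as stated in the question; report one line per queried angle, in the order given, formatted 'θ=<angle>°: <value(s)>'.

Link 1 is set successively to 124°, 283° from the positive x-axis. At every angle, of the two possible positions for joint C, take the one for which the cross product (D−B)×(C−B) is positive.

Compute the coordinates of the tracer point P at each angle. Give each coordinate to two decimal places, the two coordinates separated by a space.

A=(0,0), D=(9.00,0)
θ=124°: B = A + 2.00·(cos124°, sin124°) = (-1.1184, 1.6581)
θ=124°: |BD| = 10.2533
θ=124°: circle(B,4.00) ∩ circle(D,7.00): a=3.5174, h=1.9046
θ=124°:   candidates: C₊=(2.6608,2.9688) cross=19.529; C₋=(2.0448,-0.7903) cross=-19.529
θ=124°:   branch + wants cross > 0 → take C=(2.6608,2.9688) (cross=19.529)
θ=124°: ex = (C−B)/|BC| = (0.9448,0.3277); ey = (-0.3277,0.9448)
θ=124°: P = B + -1.65·ex + 2.75·ey = (-3.5784,3.7155)
θ=283°: B = A + 2.00·(cos283°, sin283°) = (0.4499, -1.9487)
θ=283°: |BD| = 8.7694
θ=283°: circle(B,4.00) ∩ circle(D,7.00): a=2.5031, h=3.1200
θ=283°:   candidates: C₊=(2.1971,1.6495) cross=27.360; C₋=(3.5838,-4.4345) cross=-27.360
θ=283°:   branch + wants cross > 0 → take C=(2.1971,1.6495) (cross=27.360)
θ=283°: ex = (C−B)/|BC| = (0.4368,0.8996); ey = (-0.8996,0.4368)
θ=283°: P = B + -1.65·ex + 2.75·ey = (-2.7446,-2.2318)

θ=124°: -3.58 3.72
θ=283°: -2.74 -2.23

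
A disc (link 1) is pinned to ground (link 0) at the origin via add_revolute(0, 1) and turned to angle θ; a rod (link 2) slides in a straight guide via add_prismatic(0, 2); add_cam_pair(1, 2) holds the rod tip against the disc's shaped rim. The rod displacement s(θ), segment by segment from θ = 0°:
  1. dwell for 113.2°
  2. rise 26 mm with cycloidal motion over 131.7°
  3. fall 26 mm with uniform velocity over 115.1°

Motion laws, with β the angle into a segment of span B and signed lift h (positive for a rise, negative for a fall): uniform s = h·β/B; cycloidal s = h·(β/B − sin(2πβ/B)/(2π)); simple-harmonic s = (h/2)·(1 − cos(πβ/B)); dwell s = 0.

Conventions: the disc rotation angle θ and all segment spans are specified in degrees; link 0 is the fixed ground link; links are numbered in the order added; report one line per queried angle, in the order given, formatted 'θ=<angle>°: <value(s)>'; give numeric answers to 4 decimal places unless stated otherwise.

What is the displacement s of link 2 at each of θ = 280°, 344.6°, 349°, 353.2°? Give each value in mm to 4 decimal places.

segment 1 (0° to 113.2°, dwell): s unchanged at 0.0000
segment 2 (113.2° to 244.9°, cycloidal, h = 26) is passed completely: s = 0.0000 + (26) = 26.0000
θ = 280° falls in segment 3 (244.9° to 360°, uniform, h = -26): β = 280 − 244.9 = 35.1°, B = 115.1°; Δs = -26·35.1/115.1 = -7.9288; s = 26.0000 − 7.9288 = 18.0712
θ = 344.6° falls in segment 3 (244.9° to 360°, uniform, h = -26): β = 344.6 − 244.9 = 99.7°, B = 115.1°; Δs = -26·99.7/115.1 = -22.5213; s = 26.0000 − 22.5213 = 3.4787
θ = 349° falls in segment 3 (244.9° to 360°, uniform, h = -26): β = 349 − 244.9 = 104.1°, B = 115.1°; Δs = -26·104.1/115.1 = -23.5152; s = 26.0000 − 23.5152 = 2.4848
θ = 353.2° falls in segment 3 (244.9° to 360°, uniform, h = -26): β = 353.2 − 244.9 = 108.3°, B = 115.1°; Δs = -26·108.3/115.1 = -24.4639; s = 26.0000 − 24.4639 = 1.5361

θ=280°: 18.0712
θ=344.6°: 3.4787
θ=349°: 2.4848
θ=353.2°: 1.5361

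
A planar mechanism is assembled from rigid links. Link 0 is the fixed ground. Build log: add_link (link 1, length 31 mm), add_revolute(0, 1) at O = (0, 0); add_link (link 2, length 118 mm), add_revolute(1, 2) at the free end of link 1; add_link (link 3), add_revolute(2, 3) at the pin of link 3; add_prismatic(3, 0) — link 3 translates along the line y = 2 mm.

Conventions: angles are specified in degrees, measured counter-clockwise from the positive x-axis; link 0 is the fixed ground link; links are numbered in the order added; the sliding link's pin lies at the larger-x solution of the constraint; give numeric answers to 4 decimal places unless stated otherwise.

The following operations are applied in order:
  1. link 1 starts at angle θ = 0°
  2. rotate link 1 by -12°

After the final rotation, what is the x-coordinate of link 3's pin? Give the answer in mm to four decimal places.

geometry: r = 31 mm, L = 118 mm, e = 2 mm; θ starts at 0°
rotate link 1 by -12°: θ ← 0° -12° = -12°
crank pin P = (r cos θ, r sin θ) = (30.322576, -6.445262)
h = r sin θ − e = -6.445262 − 2 = -8.445262
x = r cos θ + √(L² − h²) = 30.322576 + 117.697398 = 148.019974

148.0200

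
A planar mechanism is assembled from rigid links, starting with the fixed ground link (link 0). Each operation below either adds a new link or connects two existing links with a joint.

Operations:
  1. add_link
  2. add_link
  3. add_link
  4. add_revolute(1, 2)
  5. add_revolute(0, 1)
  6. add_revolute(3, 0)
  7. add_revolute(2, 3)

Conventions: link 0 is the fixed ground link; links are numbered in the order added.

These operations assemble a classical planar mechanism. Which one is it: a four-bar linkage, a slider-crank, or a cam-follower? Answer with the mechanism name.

links: 4 (incl. ground); joints: 4 revolute, 0 prismatic, 0 higher (cam) pair, forming one closed loop
4 links in a single 4R loop → four-bar linkage

four-bar linkage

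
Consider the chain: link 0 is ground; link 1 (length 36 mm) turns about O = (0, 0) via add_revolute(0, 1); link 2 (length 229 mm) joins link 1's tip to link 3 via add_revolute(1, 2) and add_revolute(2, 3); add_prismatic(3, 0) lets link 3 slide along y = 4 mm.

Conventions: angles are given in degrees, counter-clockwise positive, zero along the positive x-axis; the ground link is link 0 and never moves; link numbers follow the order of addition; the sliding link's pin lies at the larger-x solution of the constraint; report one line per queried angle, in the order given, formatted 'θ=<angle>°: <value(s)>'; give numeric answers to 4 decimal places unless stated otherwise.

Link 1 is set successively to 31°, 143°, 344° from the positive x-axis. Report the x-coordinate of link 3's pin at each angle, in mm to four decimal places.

geometry: r = 36 mm, L = 229 mm, e = 4 mm
θ=31°: crank pin P = (r cos θ, r sin θ) = (30.858023, 18.541371)
θ=31°: h = r sin θ − e = 18.541371 − 4 = 14.541371
θ=31°: x = r cos θ + √(L² − h²) = 30.858023 + 228.537849 = 259.395872
θ=143°: crank pin P = (r cos θ, r sin θ) = (-28.750878, 21.665341)
θ=143°: h = r sin θ − e = 21.665341 − 4 = 17.665341
θ=143°: x = r cos θ + √(L² − h²) = -28.750878 + 228.317620 = 199.566742
θ=344°: crank pin P = (r cos θ, r sin θ) = (34.605421, -9.922945)
θ=344°: h = r sin θ − e = -9.922945 − 4 = -13.922945
θ=344°: x = r cos θ + √(L² − h²) = 34.605421 + 228.576358 = 263.181779

θ=31°: 259.3959
θ=143°: 199.5667
θ=344°: 263.1818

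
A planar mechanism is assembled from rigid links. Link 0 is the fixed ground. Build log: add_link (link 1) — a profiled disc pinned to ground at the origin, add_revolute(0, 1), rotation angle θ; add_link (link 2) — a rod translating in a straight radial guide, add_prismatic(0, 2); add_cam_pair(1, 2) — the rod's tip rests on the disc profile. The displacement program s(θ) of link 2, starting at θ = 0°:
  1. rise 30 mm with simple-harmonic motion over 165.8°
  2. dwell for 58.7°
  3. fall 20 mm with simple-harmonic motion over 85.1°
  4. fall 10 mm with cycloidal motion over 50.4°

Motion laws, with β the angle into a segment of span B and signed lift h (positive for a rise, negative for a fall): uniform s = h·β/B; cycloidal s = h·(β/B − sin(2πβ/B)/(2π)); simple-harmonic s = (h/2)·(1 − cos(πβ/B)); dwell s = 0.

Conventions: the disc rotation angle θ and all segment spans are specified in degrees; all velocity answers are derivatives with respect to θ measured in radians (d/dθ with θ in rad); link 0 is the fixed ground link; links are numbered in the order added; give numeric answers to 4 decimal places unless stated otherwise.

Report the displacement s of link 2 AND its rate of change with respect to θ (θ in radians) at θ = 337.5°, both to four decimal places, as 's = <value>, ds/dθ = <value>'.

seg 1 [0°–165.8°] simple-harmonic, h=30: full span → s += 30 → s = 30.0000
seg 2 [165.8°–224.5°] dwell: s stays 30.0000
seg 3 [224.5°–309.6°] simple-harmonic, h=-20: full span → s += -20 → s = 10.0000
seg 4 [309.6°–360°] cycloidal, h=-10: θ=337.5° here. β=27.9, B=50.4. -10·(0.5536 − sin(2π·0.5536)/(2π)) = -6.0614 → s = 3.9386
velocity in seg [309.6°–360°] (cycloidal), θ in radians: β = 27.9° = 0.4869 rad, B = 50.4° = 0.8796 rad; ds/dθ = (h/B)(1 − cos(2πβ/B)) = ((-10)/0.8796)(1 − cos(2π·0.5536)) = -22.098474 mm/rad

s = 3.9386, ds/dθ = -22.0985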